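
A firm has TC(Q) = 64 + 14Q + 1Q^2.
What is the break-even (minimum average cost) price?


AC(Q) = 64/Q + 14 + 1Q
To minimize: dAC/dQ = -64/Q^2 + 1 = 0
Q^2 = 64/1 = 64
Q* = 8
Min AC = 64/8 + 14 + 1*8
Min AC = 8 + 14 + 8 = 30

30


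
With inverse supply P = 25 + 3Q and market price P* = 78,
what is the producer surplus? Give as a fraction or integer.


Minimum supply price (at Q=0): P_min = 25
Quantity supplied at P* = 78:
Q* = (78 - 25)/3 = 53/3
PS = (1/2) * Q* * (P* - P_min)
PS = (1/2) * 53/3 * (78 - 25)
PS = (1/2) * 53/3 * 53 = 2809/6

2809/6


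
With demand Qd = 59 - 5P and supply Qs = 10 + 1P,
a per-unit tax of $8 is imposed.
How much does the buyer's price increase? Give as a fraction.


With a per-unit tax, the buyer's price increase depends on relative slopes.
Supply slope: d = 1, Demand slope: b = 5
Buyer's price increase = d * tax / (b + d)
= 1 * 8 / (5 + 1)
= 8 / 6 = 4/3

4/3


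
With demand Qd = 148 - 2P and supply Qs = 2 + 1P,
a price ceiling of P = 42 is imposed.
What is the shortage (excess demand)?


At P = 42:
Qd = 148 - 2*42 = 64
Qs = 2 + 1*42 = 44
Shortage = Qd - Qs = 64 - 44 = 20

20


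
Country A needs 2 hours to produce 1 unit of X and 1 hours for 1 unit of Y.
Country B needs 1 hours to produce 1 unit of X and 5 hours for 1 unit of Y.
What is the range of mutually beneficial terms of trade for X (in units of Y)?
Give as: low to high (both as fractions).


Opportunity cost of X for Country A = hours_X / hours_Y = 2/1 = 2 units of Y
Opportunity cost of X for Country B = hours_X / hours_Y = 1/5 = 1/5 units of Y
Terms of trade must be between the two opportunity costs.
Range: 1/5 to 2

1/5 to 2


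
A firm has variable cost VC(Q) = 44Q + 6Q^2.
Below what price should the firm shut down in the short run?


AVC(Q) = VC(Q)/Q = 44 + 6Q
AVC is increasing in Q, so minimum AVC is at Q -> 0+.
Min AVC = 44
The firm should shut down if P < 44.

44


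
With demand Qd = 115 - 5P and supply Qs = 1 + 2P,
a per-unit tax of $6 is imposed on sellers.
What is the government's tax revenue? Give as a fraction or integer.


With tax on sellers, new supply: Qs' = 1 + 2(P - 6)
= 2P - 11
New equilibrium quantity:
Q_new = 25
Tax revenue = tax * Q_new = 6 * 25 = 150

150


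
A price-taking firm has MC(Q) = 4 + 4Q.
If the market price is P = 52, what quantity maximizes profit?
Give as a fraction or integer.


In perfect competition, profit is maximized where P = MC.
52 = 4 + 4Q
48 = 4Q
Q* = 48/4 = 12

12


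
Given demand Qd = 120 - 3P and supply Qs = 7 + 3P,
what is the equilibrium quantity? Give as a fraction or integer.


First find equilibrium price:
120 - 3P = 7 + 3P
P* = 113/6 = 113/6
Then substitute into demand:
Q* = 120 - 3 * 113/6 = 127/2

127/2


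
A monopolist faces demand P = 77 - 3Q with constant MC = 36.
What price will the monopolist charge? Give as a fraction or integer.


MR = 77 - 6Q
Set MR = MC: 77 - 6Q = 36
Q* = 41/6
Substitute into demand:
P* = 77 - 3*41/6 = 113/2

113/2


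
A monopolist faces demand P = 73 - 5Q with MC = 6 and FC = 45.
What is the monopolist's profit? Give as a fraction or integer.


MR = MC: 73 - 10Q = 6
Q* = 67/10
P* = 73 - 5*67/10 = 79/2
Profit = (P* - MC)*Q* - FC
= (79/2 - 6)*67/10 - 45
= 67/2*67/10 - 45
= 4489/20 - 45 = 3589/20

3589/20


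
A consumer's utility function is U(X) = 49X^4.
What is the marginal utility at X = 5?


MU = dU/dX = 49*4*X^(4-1)
MU = 196*X^3
At X = 5:
MU = 196 * 5^3
MU = 196 * 125 = 24500

24500


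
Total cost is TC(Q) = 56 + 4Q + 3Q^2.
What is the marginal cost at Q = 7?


MC = dTC/dQ = 4 + 2*3*Q
At Q = 7:
MC = 4 + 6*7
MC = 4 + 42 = 46

46


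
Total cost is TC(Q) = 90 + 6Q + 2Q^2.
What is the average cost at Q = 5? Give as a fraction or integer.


TC(5) = 90 + 6*5 + 2*5^2
TC(5) = 90 + 30 + 50 = 170
AC = TC/Q = 170/5 = 34

34


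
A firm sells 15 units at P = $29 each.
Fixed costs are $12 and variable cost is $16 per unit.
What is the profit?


Total Revenue = P * Q = 29 * 15 = $435
Total Cost = FC + VC*Q = 12 + 16*15 = $252
Profit = TR - TC = 435 - 252 = $183

$183


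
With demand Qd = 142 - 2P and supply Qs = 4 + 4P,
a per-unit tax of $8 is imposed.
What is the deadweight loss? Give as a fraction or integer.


Pre-tax equilibrium quantity: Q* = 96
Post-tax equilibrium quantity: Q_tax = 256/3
Reduction in quantity: Q* - Q_tax = 32/3
DWL = (1/2) * tax * (Q* - Q_tax)
DWL = (1/2) * 8 * 32/3 = 128/3

128/3


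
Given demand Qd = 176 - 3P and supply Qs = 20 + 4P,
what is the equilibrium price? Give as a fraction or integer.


At equilibrium, Qd = Qs.
176 - 3P = 20 + 4P
176 - 20 = 3P + 4P
156 = 7P
P* = 156/7 = 156/7

156/7


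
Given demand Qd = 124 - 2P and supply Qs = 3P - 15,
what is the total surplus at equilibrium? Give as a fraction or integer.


Find equilibrium: 124 - 2P = 3P - 15
124 + 15 = 5P
P* = 139/5 = 139/5
Q* = 3*139/5 - 15 = 342/5
Inverse demand: P = 62 - Q/2, so P_max = 62
Inverse supply: P = 5 + Q/3, so P_min = 5
CS = (1/2) * 342/5 * (62 - 139/5) = 29241/25
PS = (1/2) * 342/5 * (139/5 - 5) = 19494/25
TS = CS + PS = 29241/25 + 19494/25 = 9747/5

9747/5


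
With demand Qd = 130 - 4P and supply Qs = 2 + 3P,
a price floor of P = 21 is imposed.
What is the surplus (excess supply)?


At P = 21:
Qd = 130 - 4*21 = 46
Qs = 2 + 3*21 = 65
Surplus = Qs - Qd = 65 - 46 = 19

19


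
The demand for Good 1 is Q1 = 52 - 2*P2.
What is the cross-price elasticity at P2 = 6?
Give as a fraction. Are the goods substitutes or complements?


dQ1/dP2 = -2
At P2 = 6: Q1 = 52 - 2*6 = 40
Exy = (dQ1/dP2)(P2/Q1) = -2 * 6 / 40 = -3/10
Since Exy < 0, the goods are complements.

-3/10 (complements)


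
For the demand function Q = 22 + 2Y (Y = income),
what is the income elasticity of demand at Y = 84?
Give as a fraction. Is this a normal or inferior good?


dQ/dY = 2
At Y = 84: Q = 22 + 2*84 = 190
Ey = (dQ/dY)(Y/Q) = 2 * 84 / 190 = 84/95
Since Ey > 0, this is a normal good.

84/95 (normal good)


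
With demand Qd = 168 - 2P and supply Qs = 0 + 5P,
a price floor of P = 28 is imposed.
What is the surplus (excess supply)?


At P = 28:
Qd = 168 - 2*28 = 112
Qs = 0 + 5*28 = 140
Surplus = Qs - Qd = 140 - 112 = 28

28


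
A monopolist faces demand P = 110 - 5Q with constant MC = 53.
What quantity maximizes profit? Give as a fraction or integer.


TR = P*Q = (110 - 5Q)Q = 110Q - 5Q^2
MR = dTR/dQ = 110 - 10Q
Set MR = MC:
110 - 10Q = 53
57 = 10Q
Q* = 57/10 = 57/10

57/10


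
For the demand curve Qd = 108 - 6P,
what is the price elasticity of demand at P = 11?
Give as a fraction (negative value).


dQ/dP = -6
At P = 11: Q = 108 - 6*11 = 42
E = (dQ/dP)(P/Q) = (-6)(11/42) = -11/7

-11/7


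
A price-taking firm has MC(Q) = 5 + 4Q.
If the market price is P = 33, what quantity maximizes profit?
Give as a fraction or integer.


In perfect competition, profit is maximized where P = MC.
33 = 5 + 4Q
28 = 4Q
Q* = 28/4 = 7

7


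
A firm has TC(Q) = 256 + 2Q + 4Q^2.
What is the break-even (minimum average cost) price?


AC(Q) = 256/Q + 2 + 4Q
To minimize: dAC/dQ = -256/Q^2 + 4 = 0
Q^2 = 256/4 = 64
Q* = 8
Min AC = 256/8 + 2 + 4*8
Min AC = 32 + 2 + 32 = 66

66


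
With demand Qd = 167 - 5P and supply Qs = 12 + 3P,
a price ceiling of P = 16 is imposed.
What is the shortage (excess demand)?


At P = 16:
Qd = 167 - 5*16 = 87
Qs = 12 + 3*16 = 60
Shortage = Qd - Qs = 87 - 60 = 27

27


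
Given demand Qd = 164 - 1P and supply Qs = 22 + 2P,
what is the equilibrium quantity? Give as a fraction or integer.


First find equilibrium price:
164 - 1P = 22 + 2P
P* = 142/3 = 142/3
Then substitute into demand:
Q* = 164 - 1 * 142/3 = 350/3

350/3


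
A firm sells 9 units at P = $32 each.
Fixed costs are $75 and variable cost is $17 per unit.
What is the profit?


Total Revenue = P * Q = 32 * 9 = $288
Total Cost = FC + VC*Q = 75 + 17*9 = $228
Profit = TR - TC = 288 - 228 = $60

$60


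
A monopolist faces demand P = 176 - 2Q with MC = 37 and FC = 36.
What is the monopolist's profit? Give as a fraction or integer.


MR = MC: 176 - 4Q = 37
Q* = 139/4
P* = 176 - 2*139/4 = 213/2
Profit = (P* - MC)*Q* - FC
= (213/2 - 37)*139/4 - 36
= 139/2*139/4 - 36
= 19321/8 - 36 = 19033/8

19033/8


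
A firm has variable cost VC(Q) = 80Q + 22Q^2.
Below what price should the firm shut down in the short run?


AVC(Q) = VC(Q)/Q = 80 + 22Q
AVC is increasing in Q, so minimum AVC is at Q -> 0+.
Min AVC = 80
The firm should shut down if P < 80.

80


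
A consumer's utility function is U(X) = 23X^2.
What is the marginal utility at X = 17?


MU = dU/dX = 23*2*X^(2-1)
MU = 46*X^1
At X = 17:
MU = 46 * 17^1
MU = 46 * 17 = 782

782


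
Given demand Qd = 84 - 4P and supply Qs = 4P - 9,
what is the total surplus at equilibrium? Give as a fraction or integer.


Find equilibrium: 84 - 4P = 4P - 9
84 + 9 = 8P
P* = 93/8 = 93/8
Q* = 4*93/8 - 9 = 75/2
Inverse demand: P = 21 - Q/4, so P_max = 21
Inverse supply: P = 9/4 + Q/4, so P_min = 9/4
CS = (1/2) * 75/2 * (21 - 93/8) = 5625/32
PS = (1/2) * 75/2 * (93/8 - 9/4) = 5625/32
TS = CS + PS = 5625/32 + 5625/32 = 5625/16

5625/16


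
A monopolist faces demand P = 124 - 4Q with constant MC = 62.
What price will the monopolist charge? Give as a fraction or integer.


MR = 124 - 8Q
Set MR = MC: 124 - 8Q = 62
Q* = 31/4
Substitute into demand:
P* = 124 - 4*31/4 = 93

93


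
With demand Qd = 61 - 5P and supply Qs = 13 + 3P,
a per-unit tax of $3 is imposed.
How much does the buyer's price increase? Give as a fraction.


With a per-unit tax, the buyer's price increase depends on relative slopes.
Supply slope: d = 3, Demand slope: b = 5
Buyer's price increase = d * tax / (b + d)
= 3 * 3 / (5 + 3)
= 9 / 8 = 9/8

9/8


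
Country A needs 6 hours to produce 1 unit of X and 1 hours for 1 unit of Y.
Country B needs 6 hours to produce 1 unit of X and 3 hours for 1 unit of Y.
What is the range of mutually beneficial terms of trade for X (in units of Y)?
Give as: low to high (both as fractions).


Opportunity cost of X for Country A = hours_X / hours_Y = 6/1 = 6 units of Y
Opportunity cost of X for Country B = hours_X / hours_Y = 6/3 = 2 units of Y
Terms of trade must be between the two opportunity costs.
Range: 2 to 6

2 to 6


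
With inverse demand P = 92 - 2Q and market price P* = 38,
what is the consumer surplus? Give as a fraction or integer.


Maximum willingness to pay (at Q=0): P_max = 92
Quantity demanded at P* = 38:
Q* = (92 - 38)/2 = 27
CS = (1/2) * Q* * (P_max - P*)
CS = (1/2) * 27 * (92 - 38)
CS = (1/2) * 27 * 54 = 729

729


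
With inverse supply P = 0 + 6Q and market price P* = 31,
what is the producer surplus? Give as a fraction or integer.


Minimum supply price (at Q=0): P_min = 0
Quantity supplied at P* = 31:
Q* = (31 - 0)/6 = 31/6
PS = (1/2) * Q* * (P* - P_min)
PS = (1/2) * 31/6 * (31 - 0)
PS = (1/2) * 31/6 * 31 = 961/12

961/12


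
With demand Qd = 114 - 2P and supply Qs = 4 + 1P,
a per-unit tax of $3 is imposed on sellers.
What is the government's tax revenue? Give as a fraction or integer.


With tax on sellers, new supply: Qs' = 4 + 1(P - 3)
= 1 + 1P
New equilibrium quantity:
Q_new = 116/3
Tax revenue = tax * Q_new = 3 * 116/3 = 116

116


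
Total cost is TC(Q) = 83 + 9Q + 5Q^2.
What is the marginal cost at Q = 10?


MC = dTC/dQ = 9 + 2*5*Q
At Q = 10:
MC = 9 + 10*10
MC = 9 + 100 = 109

109


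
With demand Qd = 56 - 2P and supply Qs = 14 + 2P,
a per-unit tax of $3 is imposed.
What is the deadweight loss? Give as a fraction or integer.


Pre-tax equilibrium quantity: Q* = 35
Post-tax equilibrium quantity: Q_tax = 32
Reduction in quantity: Q* - Q_tax = 3
DWL = (1/2) * tax * (Q* - Q_tax)
DWL = (1/2) * 3 * 3 = 9/2

9/2


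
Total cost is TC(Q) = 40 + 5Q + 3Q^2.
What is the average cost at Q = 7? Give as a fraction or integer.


TC(7) = 40 + 5*7 + 3*7^2
TC(7) = 40 + 35 + 147 = 222
AC = TC/Q = 222/7 = 222/7

222/7


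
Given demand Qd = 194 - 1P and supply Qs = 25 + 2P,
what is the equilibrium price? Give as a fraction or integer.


At equilibrium, Qd = Qs.
194 - 1P = 25 + 2P
194 - 25 = 1P + 2P
169 = 3P
P* = 169/3 = 169/3

169/3


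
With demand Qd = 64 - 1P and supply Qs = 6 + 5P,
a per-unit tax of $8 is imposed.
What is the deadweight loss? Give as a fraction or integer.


Pre-tax equilibrium quantity: Q* = 163/3
Post-tax equilibrium quantity: Q_tax = 143/3
Reduction in quantity: Q* - Q_tax = 20/3
DWL = (1/2) * tax * (Q* - Q_tax)
DWL = (1/2) * 8 * 20/3 = 80/3

80/3


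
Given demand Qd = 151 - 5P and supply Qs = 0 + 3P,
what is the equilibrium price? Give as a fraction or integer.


At equilibrium, Qd = Qs.
151 - 5P = 0 + 3P
151 - 0 = 5P + 3P
151 = 8P
P* = 151/8 = 151/8

151/8


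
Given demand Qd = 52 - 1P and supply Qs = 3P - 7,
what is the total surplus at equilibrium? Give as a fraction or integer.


Find equilibrium: 52 - 1P = 3P - 7
52 + 7 = 4P
P* = 59/4 = 59/4
Q* = 3*59/4 - 7 = 149/4
Inverse demand: P = 52 - Q/1, so P_max = 52
Inverse supply: P = 7/3 + Q/3, so P_min = 7/3
CS = (1/2) * 149/4 * (52 - 59/4) = 22201/32
PS = (1/2) * 149/4 * (59/4 - 7/3) = 22201/96
TS = CS + PS = 22201/32 + 22201/96 = 22201/24

22201/24


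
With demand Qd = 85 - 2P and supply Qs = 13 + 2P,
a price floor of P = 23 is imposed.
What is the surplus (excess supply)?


At P = 23:
Qd = 85 - 2*23 = 39
Qs = 13 + 2*23 = 59
Surplus = Qs - Qd = 59 - 39 = 20

20


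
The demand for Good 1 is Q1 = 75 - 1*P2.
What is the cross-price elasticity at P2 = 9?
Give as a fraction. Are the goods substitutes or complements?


dQ1/dP2 = -1
At P2 = 9: Q1 = 75 - 1*9 = 66
Exy = (dQ1/dP2)(P2/Q1) = -1 * 9 / 66 = -3/22
Since Exy < 0, the goods are complements.

-3/22 (complements)


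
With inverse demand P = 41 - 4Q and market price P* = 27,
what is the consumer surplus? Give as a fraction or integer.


Maximum willingness to pay (at Q=0): P_max = 41
Quantity demanded at P* = 27:
Q* = (41 - 27)/4 = 7/2
CS = (1/2) * Q* * (P_max - P*)
CS = (1/2) * 7/2 * (41 - 27)
CS = (1/2) * 7/2 * 14 = 49/2

49/2


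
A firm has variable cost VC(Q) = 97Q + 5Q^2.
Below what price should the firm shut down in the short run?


AVC(Q) = VC(Q)/Q = 97 + 5Q
AVC is increasing in Q, so minimum AVC is at Q -> 0+.
Min AVC = 97
The firm should shut down if P < 97.

97


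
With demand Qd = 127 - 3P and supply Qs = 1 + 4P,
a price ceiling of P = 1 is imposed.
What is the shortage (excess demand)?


At P = 1:
Qd = 127 - 3*1 = 124
Qs = 1 + 4*1 = 5
Shortage = Qd - Qs = 124 - 5 = 119

119


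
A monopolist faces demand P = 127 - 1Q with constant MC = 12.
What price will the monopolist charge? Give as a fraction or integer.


MR = 127 - 2Q
Set MR = MC: 127 - 2Q = 12
Q* = 115/2
Substitute into demand:
P* = 127 - 1*115/2 = 139/2

139/2


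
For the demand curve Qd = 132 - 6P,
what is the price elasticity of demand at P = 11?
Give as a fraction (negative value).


dQ/dP = -6
At P = 11: Q = 132 - 6*11 = 66
E = (dQ/dP)(P/Q) = (-6)(11/66) = -1

-1


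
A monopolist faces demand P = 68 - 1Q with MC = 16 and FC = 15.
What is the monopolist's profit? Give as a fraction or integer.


MR = MC: 68 - 2Q = 16
Q* = 26
P* = 68 - 1*26 = 42
Profit = (P* - MC)*Q* - FC
= (42 - 16)*26 - 15
= 26*26 - 15
= 676 - 15 = 661

661


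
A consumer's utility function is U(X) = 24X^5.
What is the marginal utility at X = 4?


MU = dU/dX = 24*5*X^(5-1)
MU = 120*X^4
At X = 4:
MU = 120 * 4^4
MU = 120 * 256 = 30720

30720


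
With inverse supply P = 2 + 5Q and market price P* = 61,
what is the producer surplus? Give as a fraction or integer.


Minimum supply price (at Q=0): P_min = 2
Quantity supplied at P* = 61:
Q* = (61 - 2)/5 = 59/5
PS = (1/2) * Q* * (P* - P_min)
PS = (1/2) * 59/5 * (61 - 2)
PS = (1/2) * 59/5 * 59 = 3481/10

3481/10


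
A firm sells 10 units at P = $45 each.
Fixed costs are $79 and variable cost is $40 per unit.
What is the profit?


Total Revenue = P * Q = 45 * 10 = $450
Total Cost = FC + VC*Q = 79 + 40*10 = $479
Profit = TR - TC = 450 - 479 = $-29

$-29


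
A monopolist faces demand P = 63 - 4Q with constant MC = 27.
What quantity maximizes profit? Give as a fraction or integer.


TR = P*Q = (63 - 4Q)Q = 63Q - 4Q^2
MR = dTR/dQ = 63 - 8Q
Set MR = MC:
63 - 8Q = 27
36 = 8Q
Q* = 36/8 = 9/2

9/2


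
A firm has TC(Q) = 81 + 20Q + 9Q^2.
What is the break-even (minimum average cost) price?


AC(Q) = 81/Q + 20 + 9Q
To minimize: dAC/dQ = -81/Q^2 + 9 = 0
Q^2 = 81/9 = 9
Q* = 3
Min AC = 81/3 + 20 + 9*3
Min AC = 27 + 20 + 27 = 74

74


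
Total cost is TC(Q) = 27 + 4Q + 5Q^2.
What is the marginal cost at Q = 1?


MC = dTC/dQ = 4 + 2*5*Q
At Q = 1:
MC = 4 + 10*1
MC = 4 + 10 = 14

14


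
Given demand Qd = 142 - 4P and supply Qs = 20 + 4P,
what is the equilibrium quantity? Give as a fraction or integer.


First find equilibrium price:
142 - 4P = 20 + 4P
P* = 122/8 = 61/4
Then substitute into demand:
Q* = 142 - 4 * 61/4 = 81

81


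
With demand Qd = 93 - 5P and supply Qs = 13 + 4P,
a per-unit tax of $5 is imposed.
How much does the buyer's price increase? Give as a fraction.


With a per-unit tax, the buyer's price increase depends on relative slopes.
Supply slope: d = 4, Demand slope: b = 5
Buyer's price increase = d * tax / (b + d)
= 4 * 5 / (5 + 4)
= 20 / 9 = 20/9

20/9


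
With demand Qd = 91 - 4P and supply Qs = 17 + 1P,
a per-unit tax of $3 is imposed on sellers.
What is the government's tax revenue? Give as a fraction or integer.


With tax on sellers, new supply: Qs' = 17 + 1(P - 3)
= 14 + 1P
New equilibrium quantity:
Q_new = 147/5
Tax revenue = tax * Q_new = 3 * 147/5 = 441/5

441/5


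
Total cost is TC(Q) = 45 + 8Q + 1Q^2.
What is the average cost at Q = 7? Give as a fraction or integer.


TC(7) = 45 + 8*7 + 1*7^2
TC(7) = 45 + 56 + 49 = 150
AC = TC/Q = 150/7 = 150/7

150/7


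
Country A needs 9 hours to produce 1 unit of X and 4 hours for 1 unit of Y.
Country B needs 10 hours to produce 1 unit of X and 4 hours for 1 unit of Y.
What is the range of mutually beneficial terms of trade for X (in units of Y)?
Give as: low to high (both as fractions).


Opportunity cost of X for Country A = hours_X / hours_Y = 9/4 = 9/4 units of Y
Opportunity cost of X for Country B = hours_X / hours_Y = 10/4 = 5/2 units of Y
Terms of trade must be between the two opportunity costs.
Range: 9/4 to 5/2

9/4 to 5/2


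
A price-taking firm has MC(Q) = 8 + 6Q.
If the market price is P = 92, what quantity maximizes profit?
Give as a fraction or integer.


In perfect competition, profit is maximized where P = MC.
92 = 8 + 6Q
84 = 6Q
Q* = 84/6 = 14

14


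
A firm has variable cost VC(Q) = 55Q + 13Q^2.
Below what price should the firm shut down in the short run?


AVC(Q) = VC(Q)/Q = 55 + 13Q
AVC is increasing in Q, so minimum AVC is at Q -> 0+.
Min AVC = 55
The firm should shut down if P < 55.

55


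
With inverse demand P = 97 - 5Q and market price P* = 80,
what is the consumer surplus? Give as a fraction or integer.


Maximum willingness to pay (at Q=0): P_max = 97
Quantity demanded at P* = 80:
Q* = (97 - 80)/5 = 17/5
CS = (1/2) * Q* * (P_max - P*)
CS = (1/2) * 17/5 * (97 - 80)
CS = (1/2) * 17/5 * 17 = 289/10

289/10


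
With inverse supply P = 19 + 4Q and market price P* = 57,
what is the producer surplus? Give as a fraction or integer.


Minimum supply price (at Q=0): P_min = 19
Quantity supplied at P* = 57:
Q* = (57 - 19)/4 = 19/2
PS = (1/2) * Q* * (P* - P_min)
PS = (1/2) * 19/2 * (57 - 19)
PS = (1/2) * 19/2 * 38 = 361/2

361/2


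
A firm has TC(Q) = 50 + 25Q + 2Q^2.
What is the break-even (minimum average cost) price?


AC(Q) = 50/Q + 25 + 2Q
To minimize: dAC/dQ = -50/Q^2 + 2 = 0
Q^2 = 50/2 = 25
Q* = 5
Min AC = 50/5 + 25 + 2*5
Min AC = 10 + 25 + 10 = 45

45


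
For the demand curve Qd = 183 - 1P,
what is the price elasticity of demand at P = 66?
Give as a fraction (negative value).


dQ/dP = -1
At P = 66: Q = 183 - 1*66 = 117
E = (dQ/dP)(P/Q) = (-1)(66/117) = -22/39

-22/39


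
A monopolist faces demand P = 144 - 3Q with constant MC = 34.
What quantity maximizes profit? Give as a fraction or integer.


TR = P*Q = (144 - 3Q)Q = 144Q - 3Q^2
MR = dTR/dQ = 144 - 6Q
Set MR = MC:
144 - 6Q = 34
110 = 6Q
Q* = 110/6 = 55/3

55/3


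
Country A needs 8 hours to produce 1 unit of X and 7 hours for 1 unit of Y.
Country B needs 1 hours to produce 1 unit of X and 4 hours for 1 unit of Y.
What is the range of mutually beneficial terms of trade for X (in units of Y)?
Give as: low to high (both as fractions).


Opportunity cost of X for Country A = hours_X / hours_Y = 8/7 = 8/7 units of Y
Opportunity cost of X for Country B = hours_X / hours_Y = 1/4 = 1/4 units of Y
Terms of trade must be between the two opportunity costs.
Range: 1/4 to 8/7

1/4 to 8/7


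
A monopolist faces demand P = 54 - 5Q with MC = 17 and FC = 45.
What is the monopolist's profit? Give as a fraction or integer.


MR = MC: 54 - 10Q = 17
Q* = 37/10
P* = 54 - 5*37/10 = 71/2
Profit = (P* - MC)*Q* - FC
= (71/2 - 17)*37/10 - 45
= 37/2*37/10 - 45
= 1369/20 - 45 = 469/20

469/20


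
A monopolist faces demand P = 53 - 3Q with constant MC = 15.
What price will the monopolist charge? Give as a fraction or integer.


MR = 53 - 6Q
Set MR = MC: 53 - 6Q = 15
Q* = 19/3
Substitute into demand:
P* = 53 - 3*19/3 = 34

34


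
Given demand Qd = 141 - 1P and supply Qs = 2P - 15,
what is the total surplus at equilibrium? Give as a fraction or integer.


Find equilibrium: 141 - 1P = 2P - 15
141 + 15 = 3P
P* = 156/3 = 52
Q* = 2*52 - 15 = 89
Inverse demand: P = 141 - Q/1, so P_max = 141
Inverse supply: P = 15/2 + Q/2, so P_min = 15/2
CS = (1/2) * 89 * (141 - 52) = 7921/2
PS = (1/2) * 89 * (52 - 15/2) = 7921/4
TS = CS + PS = 7921/2 + 7921/4 = 23763/4

23763/4


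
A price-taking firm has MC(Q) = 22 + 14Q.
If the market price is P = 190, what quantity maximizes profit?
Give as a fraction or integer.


In perfect competition, profit is maximized where P = MC.
190 = 22 + 14Q
168 = 14Q
Q* = 168/14 = 12

12


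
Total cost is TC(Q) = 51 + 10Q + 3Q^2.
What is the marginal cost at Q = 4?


MC = dTC/dQ = 10 + 2*3*Q
At Q = 4:
MC = 10 + 6*4
MC = 10 + 24 = 34

34


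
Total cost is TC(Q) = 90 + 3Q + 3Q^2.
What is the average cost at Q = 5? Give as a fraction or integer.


TC(5) = 90 + 3*5 + 3*5^2
TC(5) = 90 + 15 + 75 = 180
AC = TC/Q = 180/5 = 36

36


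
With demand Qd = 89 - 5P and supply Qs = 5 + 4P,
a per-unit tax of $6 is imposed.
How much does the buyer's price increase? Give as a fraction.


With a per-unit tax, the buyer's price increase depends on relative slopes.
Supply slope: d = 4, Demand slope: b = 5
Buyer's price increase = d * tax / (b + d)
= 4 * 6 / (5 + 4)
= 24 / 9 = 8/3

8/3


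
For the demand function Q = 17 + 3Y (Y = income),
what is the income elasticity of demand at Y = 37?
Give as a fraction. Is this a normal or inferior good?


dQ/dY = 3
At Y = 37: Q = 17 + 3*37 = 128
Ey = (dQ/dY)(Y/Q) = 3 * 37 / 128 = 111/128
Since Ey > 0, this is a normal good.

111/128 (normal good)


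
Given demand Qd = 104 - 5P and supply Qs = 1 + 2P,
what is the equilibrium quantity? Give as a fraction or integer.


First find equilibrium price:
104 - 5P = 1 + 2P
P* = 103/7 = 103/7
Then substitute into demand:
Q* = 104 - 5 * 103/7 = 213/7

213/7


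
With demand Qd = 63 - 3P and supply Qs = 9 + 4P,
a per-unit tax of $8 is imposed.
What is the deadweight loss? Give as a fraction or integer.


Pre-tax equilibrium quantity: Q* = 279/7
Post-tax equilibrium quantity: Q_tax = 183/7
Reduction in quantity: Q* - Q_tax = 96/7
DWL = (1/2) * tax * (Q* - Q_tax)
DWL = (1/2) * 8 * 96/7 = 384/7

384/7


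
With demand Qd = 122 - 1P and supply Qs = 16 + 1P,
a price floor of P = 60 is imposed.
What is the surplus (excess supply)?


At P = 60:
Qd = 122 - 1*60 = 62
Qs = 16 + 1*60 = 76
Surplus = Qs - Qd = 76 - 62 = 14

14


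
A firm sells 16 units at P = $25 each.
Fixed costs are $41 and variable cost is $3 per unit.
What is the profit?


Total Revenue = P * Q = 25 * 16 = $400
Total Cost = FC + VC*Q = 41 + 3*16 = $89
Profit = TR - TC = 400 - 89 = $311

$311


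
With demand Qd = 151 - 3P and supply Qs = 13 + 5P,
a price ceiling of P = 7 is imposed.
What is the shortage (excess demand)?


At P = 7:
Qd = 151 - 3*7 = 130
Qs = 13 + 5*7 = 48
Shortage = Qd - Qs = 130 - 48 = 82

82


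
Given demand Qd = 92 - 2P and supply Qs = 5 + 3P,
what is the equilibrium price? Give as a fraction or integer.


At equilibrium, Qd = Qs.
92 - 2P = 5 + 3P
92 - 5 = 2P + 3P
87 = 5P
P* = 87/5 = 87/5

87/5


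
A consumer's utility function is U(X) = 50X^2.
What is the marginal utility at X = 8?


MU = dU/dX = 50*2*X^(2-1)
MU = 100*X^1
At X = 8:
MU = 100 * 8^1
MU = 100 * 8 = 800

800


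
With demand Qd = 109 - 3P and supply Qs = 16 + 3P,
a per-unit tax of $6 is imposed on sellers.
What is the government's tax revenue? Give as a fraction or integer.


With tax on sellers, new supply: Qs' = 16 + 3(P - 6)
= 3P - 2
New equilibrium quantity:
Q_new = 107/2
Tax revenue = tax * Q_new = 6 * 107/2 = 321

321


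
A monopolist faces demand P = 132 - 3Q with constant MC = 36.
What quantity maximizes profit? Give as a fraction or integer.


TR = P*Q = (132 - 3Q)Q = 132Q - 3Q^2
MR = dTR/dQ = 132 - 6Q
Set MR = MC:
132 - 6Q = 36
96 = 6Q
Q* = 96/6 = 16

16


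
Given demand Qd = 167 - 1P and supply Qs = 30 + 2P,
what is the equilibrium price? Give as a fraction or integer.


At equilibrium, Qd = Qs.
167 - 1P = 30 + 2P
167 - 30 = 1P + 2P
137 = 3P
P* = 137/3 = 137/3

137/3


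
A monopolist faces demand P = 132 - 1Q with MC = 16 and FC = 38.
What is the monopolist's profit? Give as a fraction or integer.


MR = MC: 132 - 2Q = 16
Q* = 58
P* = 132 - 1*58 = 74
Profit = (P* - MC)*Q* - FC
= (74 - 16)*58 - 38
= 58*58 - 38
= 3364 - 38 = 3326

3326


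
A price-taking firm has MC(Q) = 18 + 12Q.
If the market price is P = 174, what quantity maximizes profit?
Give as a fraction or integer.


In perfect competition, profit is maximized where P = MC.
174 = 18 + 12Q
156 = 12Q
Q* = 156/12 = 13

13


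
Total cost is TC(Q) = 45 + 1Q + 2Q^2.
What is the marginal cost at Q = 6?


MC = dTC/dQ = 1 + 2*2*Q
At Q = 6:
MC = 1 + 4*6
MC = 1 + 24 = 25

25


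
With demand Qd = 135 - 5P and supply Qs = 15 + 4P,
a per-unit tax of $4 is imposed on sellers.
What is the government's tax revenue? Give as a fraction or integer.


With tax on sellers, new supply: Qs' = 15 + 4(P - 4)
= 4P - 1
New equilibrium quantity:
Q_new = 535/9
Tax revenue = tax * Q_new = 4 * 535/9 = 2140/9

2140/9


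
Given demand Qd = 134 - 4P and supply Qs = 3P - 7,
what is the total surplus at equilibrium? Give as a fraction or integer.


Find equilibrium: 134 - 4P = 3P - 7
134 + 7 = 7P
P* = 141/7 = 141/7
Q* = 3*141/7 - 7 = 374/7
Inverse demand: P = 67/2 - Q/4, so P_max = 67/2
Inverse supply: P = 7/3 + Q/3, so P_min = 7/3
CS = (1/2) * 374/7 * (67/2 - 141/7) = 34969/98
PS = (1/2) * 374/7 * (141/7 - 7/3) = 69938/147
TS = CS + PS = 34969/98 + 69938/147 = 34969/42

34969/42


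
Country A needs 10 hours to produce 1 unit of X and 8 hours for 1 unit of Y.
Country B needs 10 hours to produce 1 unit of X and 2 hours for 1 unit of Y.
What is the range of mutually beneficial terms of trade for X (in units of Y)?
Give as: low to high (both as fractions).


Opportunity cost of X for Country A = hours_X / hours_Y = 10/8 = 5/4 units of Y
Opportunity cost of X for Country B = hours_X / hours_Y = 10/2 = 5 units of Y
Terms of trade must be between the two opportunity costs.
Range: 5/4 to 5

5/4 to 5


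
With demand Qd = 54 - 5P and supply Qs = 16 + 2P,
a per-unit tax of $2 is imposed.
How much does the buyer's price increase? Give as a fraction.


With a per-unit tax, the buyer's price increase depends on relative slopes.
Supply slope: d = 2, Demand slope: b = 5
Buyer's price increase = d * tax / (b + d)
= 2 * 2 / (5 + 2)
= 4 / 7 = 4/7

4/7


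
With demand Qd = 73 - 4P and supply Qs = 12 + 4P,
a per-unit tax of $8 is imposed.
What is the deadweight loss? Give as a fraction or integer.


Pre-tax equilibrium quantity: Q* = 85/2
Post-tax equilibrium quantity: Q_tax = 53/2
Reduction in quantity: Q* - Q_tax = 16
DWL = (1/2) * tax * (Q* - Q_tax)
DWL = (1/2) * 8 * 16 = 64

64


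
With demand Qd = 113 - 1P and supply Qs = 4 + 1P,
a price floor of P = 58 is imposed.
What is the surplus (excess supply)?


At P = 58:
Qd = 113 - 1*58 = 55
Qs = 4 + 1*58 = 62
Surplus = Qs - Qd = 62 - 55 = 7

7


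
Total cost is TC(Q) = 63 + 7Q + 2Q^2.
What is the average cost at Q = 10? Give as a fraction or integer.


TC(10) = 63 + 7*10 + 2*10^2
TC(10) = 63 + 70 + 200 = 333
AC = TC/Q = 333/10 = 333/10

333/10


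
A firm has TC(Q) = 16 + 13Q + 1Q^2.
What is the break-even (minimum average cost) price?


AC(Q) = 16/Q + 13 + 1Q
To minimize: dAC/dQ = -16/Q^2 + 1 = 0
Q^2 = 16/1 = 16
Q* = 4
Min AC = 16/4 + 13 + 1*4
Min AC = 4 + 13 + 4 = 21

21


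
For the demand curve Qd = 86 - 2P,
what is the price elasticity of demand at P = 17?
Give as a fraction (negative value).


dQ/dP = -2
At P = 17: Q = 86 - 2*17 = 52
E = (dQ/dP)(P/Q) = (-2)(17/52) = -17/26

-17/26


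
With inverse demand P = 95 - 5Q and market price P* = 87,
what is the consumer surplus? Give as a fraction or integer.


Maximum willingness to pay (at Q=0): P_max = 95
Quantity demanded at P* = 87:
Q* = (95 - 87)/5 = 8/5
CS = (1/2) * Q* * (P_max - P*)
CS = (1/2) * 8/5 * (95 - 87)
CS = (1/2) * 8/5 * 8 = 32/5

32/5


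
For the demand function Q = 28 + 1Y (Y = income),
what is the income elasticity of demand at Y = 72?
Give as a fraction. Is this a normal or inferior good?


dQ/dY = 1
At Y = 72: Q = 28 + 1*72 = 100
Ey = (dQ/dY)(Y/Q) = 1 * 72 / 100 = 18/25
Since Ey > 0, this is a normal good.

18/25 (normal good)


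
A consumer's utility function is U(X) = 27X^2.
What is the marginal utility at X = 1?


MU = dU/dX = 27*2*X^(2-1)
MU = 54*X^1
At X = 1:
MU = 54 * 1^1
MU = 54 * 1 = 54

54


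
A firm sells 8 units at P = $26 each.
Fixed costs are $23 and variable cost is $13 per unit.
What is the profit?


Total Revenue = P * Q = 26 * 8 = $208
Total Cost = FC + VC*Q = 23 + 13*8 = $127
Profit = TR - TC = 208 - 127 = $81

$81


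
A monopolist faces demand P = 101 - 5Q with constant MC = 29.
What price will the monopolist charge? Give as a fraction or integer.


MR = 101 - 10Q
Set MR = MC: 101 - 10Q = 29
Q* = 36/5
Substitute into demand:
P* = 101 - 5*36/5 = 65

65


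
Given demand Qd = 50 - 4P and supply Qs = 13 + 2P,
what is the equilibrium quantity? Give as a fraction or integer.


First find equilibrium price:
50 - 4P = 13 + 2P
P* = 37/6 = 37/6
Then substitute into demand:
Q* = 50 - 4 * 37/6 = 76/3

76/3


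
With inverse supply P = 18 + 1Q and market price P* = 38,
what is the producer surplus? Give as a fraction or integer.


Minimum supply price (at Q=0): P_min = 18
Quantity supplied at P* = 38:
Q* = (38 - 18)/1 = 20
PS = (1/2) * Q* * (P* - P_min)
PS = (1/2) * 20 * (38 - 18)
PS = (1/2) * 20 * 20 = 200

200


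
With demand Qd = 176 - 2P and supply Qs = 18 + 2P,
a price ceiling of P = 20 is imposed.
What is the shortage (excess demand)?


At P = 20:
Qd = 176 - 2*20 = 136
Qs = 18 + 2*20 = 58
Shortage = Qd - Qs = 136 - 58 = 78

78


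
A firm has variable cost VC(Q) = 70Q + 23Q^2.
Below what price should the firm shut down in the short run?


AVC(Q) = VC(Q)/Q = 70 + 23Q
AVC is increasing in Q, so minimum AVC is at Q -> 0+.
Min AVC = 70
The firm should shut down if P < 70.

70


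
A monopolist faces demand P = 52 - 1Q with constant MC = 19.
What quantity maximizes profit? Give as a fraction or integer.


TR = P*Q = (52 - 1Q)Q = 52Q - 1Q^2
MR = dTR/dQ = 52 - 2Q
Set MR = MC:
52 - 2Q = 19
33 = 2Q
Q* = 33/2 = 33/2

33/2


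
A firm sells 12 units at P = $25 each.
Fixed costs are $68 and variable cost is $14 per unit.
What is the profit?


Total Revenue = P * Q = 25 * 12 = $300
Total Cost = FC + VC*Q = 68 + 14*12 = $236
Profit = TR - TC = 300 - 236 = $64

$64


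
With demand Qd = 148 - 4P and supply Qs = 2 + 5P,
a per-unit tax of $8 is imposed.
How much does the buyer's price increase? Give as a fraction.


With a per-unit tax, the buyer's price increase depends on relative slopes.
Supply slope: d = 5, Demand slope: b = 4
Buyer's price increase = d * tax / (b + d)
= 5 * 8 / (4 + 5)
= 40 / 9 = 40/9

40/9


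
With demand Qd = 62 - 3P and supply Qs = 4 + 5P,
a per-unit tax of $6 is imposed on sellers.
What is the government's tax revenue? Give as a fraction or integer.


With tax on sellers, new supply: Qs' = 4 + 5(P - 6)
= 5P - 26
New equilibrium quantity:
Q_new = 29
Tax revenue = tax * Q_new = 6 * 29 = 174

174


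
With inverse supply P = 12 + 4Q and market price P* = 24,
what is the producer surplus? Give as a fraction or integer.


Minimum supply price (at Q=0): P_min = 12
Quantity supplied at P* = 24:
Q* = (24 - 12)/4 = 3
PS = (1/2) * Q* * (P* - P_min)
PS = (1/2) * 3 * (24 - 12)
PS = (1/2) * 3 * 12 = 18

18


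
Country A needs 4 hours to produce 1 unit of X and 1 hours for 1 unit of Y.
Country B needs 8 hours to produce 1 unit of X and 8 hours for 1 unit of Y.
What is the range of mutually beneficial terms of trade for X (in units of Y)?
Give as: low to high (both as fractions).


Opportunity cost of X for Country A = hours_X / hours_Y = 4/1 = 4 units of Y
Opportunity cost of X for Country B = hours_X / hours_Y = 8/8 = 1 units of Y
Terms of trade must be between the two opportunity costs.
Range: 1 to 4

1 to 4


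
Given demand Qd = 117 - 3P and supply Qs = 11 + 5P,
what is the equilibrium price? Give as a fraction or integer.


At equilibrium, Qd = Qs.
117 - 3P = 11 + 5P
117 - 11 = 3P + 5P
106 = 8P
P* = 106/8 = 53/4

53/4


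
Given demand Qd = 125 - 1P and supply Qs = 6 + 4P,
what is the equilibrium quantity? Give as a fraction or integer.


First find equilibrium price:
125 - 1P = 6 + 4P
P* = 119/5 = 119/5
Then substitute into demand:
Q* = 125 - 1 * 119/5 = 506/5

506/5


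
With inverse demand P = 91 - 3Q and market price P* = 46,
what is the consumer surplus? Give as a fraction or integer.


Maximum willingness to pay (at Q=0): P_max = 91
Quantity demanded at P* = 46:
Q* = (91 - 46)/3 = 15
CS = (1/2) * Q* * (P_max - P*)
CS = (1/2) * 15 * (91 - 46)
CS = (1/2) * 15 * 45 = 675/2

675/2


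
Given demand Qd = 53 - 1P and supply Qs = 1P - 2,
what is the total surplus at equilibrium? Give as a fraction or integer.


Find equilibrium: 53 - 1P = 1P - 2
53 + 2 = 2P
P* = 55/2 = 55/2
Q* = 1*55/2 - 2 = 51/2
Inverse demand: P = 53 - Q/1, so P_max = 53
Inverse supply: P = 2 + Q/1, so P_min = 2
CS = (1/2) * 51/2 * (53 - 55/2) = 2601/8
PS = (1/2) * 51/2 * (55/2 - 2) = 2601/8
TS = CS + PS = 2601/8 + 2601/8 = 2601/4

2601/4


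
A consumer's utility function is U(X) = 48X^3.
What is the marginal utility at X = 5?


MU = dU/dX = 48*3*X^(3-1)
MU = 144*X^2
At X = 5:
MU = 144 * 5^2
MU = 144 * 25 = 3600

3600


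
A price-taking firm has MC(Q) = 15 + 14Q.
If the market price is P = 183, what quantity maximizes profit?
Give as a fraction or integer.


In perfect competition, profit is maximized where P = MC.
183 = 15 + 14Q
168 = 14Q
Q* = 168/14 = 12

12


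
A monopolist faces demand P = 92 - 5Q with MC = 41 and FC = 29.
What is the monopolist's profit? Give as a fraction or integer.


MR = MC: 92 - 10Q = 41
Q* = 51/10
P* = 92 - 5*51/10 = 133/2
Profit = (P* - MC)*Q* - FC
= (133/2 - 41)*51/10 - 29
= 51/2*51/10 - 29
= 2601/20 - 29 = 2021/20

2021/20


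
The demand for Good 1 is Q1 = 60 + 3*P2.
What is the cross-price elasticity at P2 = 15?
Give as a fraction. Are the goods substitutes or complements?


dQ1/dP2 = 3
At P2 = 15: Q1 = 60 + 3*15 = 105
Exy = (dQ1/dP2)(P2/Q1) = 3 * 15 / 105 = 3/7
Since Exy > 0, the goods are substitutes.

3/7 (substitutes)


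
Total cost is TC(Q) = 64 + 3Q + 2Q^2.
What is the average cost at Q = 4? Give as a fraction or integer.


TC(4) = 64 + 3*4 + 2*4^2
TC(4) = 64 + 12 + 32 = 108
AC = TC/Q = 108/4 = 27

27


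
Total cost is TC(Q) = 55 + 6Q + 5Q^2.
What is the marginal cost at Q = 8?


MC = dTC/dQ = 6 + 2*5*Q
At Q = 8:
MC = 6 + 10*8
MC = 6 + 80 = 86

86


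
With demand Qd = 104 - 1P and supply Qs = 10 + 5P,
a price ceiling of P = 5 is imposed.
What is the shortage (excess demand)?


At P = 5:
Qd = 104 - 1*5 = 99
Qs = 10 + 5*5 = 35
Shortage = Qd - Qs = 99 - 35 = 64

64


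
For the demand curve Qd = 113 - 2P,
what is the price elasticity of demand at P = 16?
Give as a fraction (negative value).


dQ/dP = -2
At P = 16: Q = 113 - 2*16 = 81
E = (dQ/dP)(P/Q) = (-2)(16/81) = -32/81

-32/81


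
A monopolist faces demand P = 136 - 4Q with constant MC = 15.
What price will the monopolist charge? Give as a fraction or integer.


MR = 136 - 8Q
Set MR = MC: 136 - 8Q = 15
Q* = 121/8
Substitute into demand:
P* = 136 - 4*121/8 = 151/2

151/2


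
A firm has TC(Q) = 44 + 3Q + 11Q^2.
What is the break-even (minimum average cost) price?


AC(Q) = 44/Q + 3 + 11Q
To minimize: dAC/dQ = -44/Q^2 + 11 = 0
Q^2 = 44/11 = 4
Q* = 2
Min AC = 44/2 + 3 + 11*2
Min AC = 22 + 3 + 22 = 47

47


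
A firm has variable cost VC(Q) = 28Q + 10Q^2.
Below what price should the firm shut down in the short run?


AVC(Q) = VC(Q)/Q = 28 + 10Q
AVC is increasing in Q, so minimum AVC is at Q -> 0+.
Min AVC = 28
The firm should shut down if P < 28.

28


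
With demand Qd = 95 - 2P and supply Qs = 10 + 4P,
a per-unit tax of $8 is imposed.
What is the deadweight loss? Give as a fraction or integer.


Pre-tax equilibrium quantity: Q* = 200/3
Post-tax equilibrium quantity: Q_tax = 56
Reduction in quantity: Q* - Q_tax = 32/3
DWL = (1/2) * tax * (Q* - Q_tax)
DWL = (1/2) * 8 * 32/3 = 128/3

128/3


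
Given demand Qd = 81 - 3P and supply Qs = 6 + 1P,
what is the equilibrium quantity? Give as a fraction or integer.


First find equilibrium price:
81 - 3P = 6 + 1P
P* = 75/4 = 75/4
Then substitute into demand:
Q* = 81 - 3 * 75/4 = 99/4

99/4


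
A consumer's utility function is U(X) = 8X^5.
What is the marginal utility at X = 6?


MU = dU/dX = 8*5*X^(5-1)
MU = 40*X^4
At X = 6:
MU = 40 * 6^4
MU = 40 * 1296 = 51840

51840


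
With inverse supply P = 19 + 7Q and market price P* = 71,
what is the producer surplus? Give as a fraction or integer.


Minimum supply price (at Q=0): P_min = 19
Quantity supplied at P* = 71:
Q* = (71 - 19)/7 = 52/7
PS = (1/2) * Q* * (P* - P_min)
PS = (1/2) * 52/7 * (71 - 19)
PS = (1/2) * 52/7 * 52 = 1352/7

1352/7


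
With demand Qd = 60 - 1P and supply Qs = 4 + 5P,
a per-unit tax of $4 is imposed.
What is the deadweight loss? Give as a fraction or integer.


Pre-tax equilibrium quantity: Q* = 152/3
Post-tax equilibrium quantity: Q_tax = 142/3
Reduction in quantity: Q* - Q_tax = 10/3
DWL = (1/2) * tax * (Q* - Q_tax)
DWL = (1/2) * 4 * 10/3 = 20/3

20/3


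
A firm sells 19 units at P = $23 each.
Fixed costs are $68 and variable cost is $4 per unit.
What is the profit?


Total Revenue = P * Q = 23 * 19 = $437
Total Cost = FC + VC*Q = 68 + 4*19 = $144
Profit = TR - TC = 437 - 144 = $293

$293


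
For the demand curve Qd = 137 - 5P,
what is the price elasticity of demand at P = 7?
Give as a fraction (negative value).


dQ/dP = -5
At P = 7: Q = 137 - 5*7 = 102
E = (dQ/dP)(P/Q) = (-5)(7/102) = -35/102

-35/102


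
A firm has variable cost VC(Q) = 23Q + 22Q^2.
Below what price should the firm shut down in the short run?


AVC(Q) = VC(Q)/Q = 23 + 22Q
AVC is increasing in Q, so minimum AVC is at Q -> 0+.
Min AVC = 23
The firm should shut down if P < 23.

23


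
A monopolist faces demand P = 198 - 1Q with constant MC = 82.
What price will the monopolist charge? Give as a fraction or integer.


MR = 198 - 2Q
Set MR = MC: 198 - 2Q = 82
Q* = 58
Substitute into demand:
P* = 198 - 1*58 = 140

140


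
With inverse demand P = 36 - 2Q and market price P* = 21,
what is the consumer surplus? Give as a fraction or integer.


Maximum willingness to pay (at Q=0): P_max = 36
Quantity demanded at P* = 21:
Q* = (36 - 21)/2 = 15/2
CS = (1/2) * Q* * (P_max - P*)
CS = (1/2) * 15/2 * (36 - 21)
CS = (1/2) * 15/2 * 15 = 225/4

225/4
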